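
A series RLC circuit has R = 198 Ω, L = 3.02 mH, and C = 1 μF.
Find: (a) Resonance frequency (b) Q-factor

Step 1 — Resonance condition Im(Z)=0 gives ω₀ = 1/√(LC).
Step 2 — ω₀ = 1/√(0.00302·1e-06) = 1.82e+04 rad/s.
Step 3 — f₀ = ω₀/(2π) = 2896 Hz.
Step 4 — Series Q: Q = ω₀L/R = 1.82e+04·0.00302/198 = 0.2775.

(a) f₀ = 2896 Hz  (b) Q = 0.2775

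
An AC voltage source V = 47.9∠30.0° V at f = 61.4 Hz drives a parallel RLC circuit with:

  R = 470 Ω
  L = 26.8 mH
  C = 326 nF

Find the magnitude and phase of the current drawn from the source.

Step 1 — Angular frequency: ω = 2π·f = 2π·61.4 = 385.8 rad/s.
Step 2 — Component impedances:
  R: Z = R = 470 Ω
  L: Z = jωL = j·385.8·0.0268 = 0 + j10.34 Ω
  C: Z = 1/(jωC) = -j/(ω·C) = 0 - j7951 Ω
Step 3 — Parallel combination: 1/Z_total = 1/R + 1/L + 1/C; Z_total = 0.2279 + j10.35 Ω = 10.35∠88.7° Ω.
Step 4 — Source phasor: V = 47.9∠30.0° V = 41.48 + j23.95 V.
Step 5 — Ohm's law: I = V / Z_total = (41.48 + j23.95) / (0.2279 + j10.35) = 2.402 - j3.956 A.
Step 6 — Convert to polar: |I| = 4.628 A, ∠I = -58.7°.

I = 4.628∠-58.7° A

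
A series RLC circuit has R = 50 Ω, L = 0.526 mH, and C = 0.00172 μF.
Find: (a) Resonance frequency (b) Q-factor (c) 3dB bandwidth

Step 1 — Resonance: ω₀ = 1/√(LC) = 1/√(0.000526·1.72e-09) = 1.051e+06 rad/s.
Step 2 — f₀ = ω₀/(2π) = 1.673e+05 Hz.
Step 3 — Series Q: Q = ω₀L/R = 1.051e+06·0.000526/50 = 11.06.
Step 4 — Bandwidth: Δω = ω₀/Q = 9.506e+04 rad/s; BW = Δω/(2π) = 1.513e+04 Hz.

(a) f₀ = 1.673e+05 Hz  (b) Q = 11.06  (c) BW = 1.513e+04 Hz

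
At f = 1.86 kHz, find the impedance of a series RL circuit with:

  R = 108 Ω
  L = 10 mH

Step 1 — Angular frequency: ω = 2π·f = 2π·1860 = 1.169e+04 rad/s.
Step 2 — Component impedances:
  R: Z = R = 108 Ω
  L: Z = jωL = j·1.169e+04·0.01 = 0 + j116.9 Ω
Step 3 — Series combination: Z_total = R + L = 108 + j116.9 Ω = 159.1∠47.3° Ω.

Z = 108 + j116.9 Ω = 159.1∠47.3° Ω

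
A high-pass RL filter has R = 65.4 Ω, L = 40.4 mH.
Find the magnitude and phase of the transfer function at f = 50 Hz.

Step 1 — Angular frequency: ω = 2π·50 = 314.2 rad/s.
Step 2 — Transfer function: H(jω) = jωL/(R + jωL).
Step 3 — Numerator jωL = j·12.69; denominator R + jωL = 65.4 + j12.69.
Step 4 — H = 0.0363 + j0.187.
Step 5 — Magnitude: |H| = 0.1905 (-14.4 dB); phase: φ = 79.0°.

|H| = 0.1905 (-14.4 dB), φ = 79.0°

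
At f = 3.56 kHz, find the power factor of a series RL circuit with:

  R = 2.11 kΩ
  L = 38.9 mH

Step 1 — Angular frequency: ω = 2π·f = 2π·3560 = 2.237e+04 rad/s.
Step 2 — Component impedances:
  R: Z = R = 2110 Ω
  L: Z = jωL = j·2.237e+04·0.0389 = 0 + j870.1 Ω
Step 3 — Series combination: Z_total = R + L = 2110 + j870.1 Ω = 2282∠22.4° Ω.
Step 4 — Power factor: PF = cos(φ) = Re(Z)/|Z| = 2110/2282.4 = 0.9245.
Step 5 — Type: Im(Z) = 870.1 ⇒ lagging (phase φ = 22.4°).

PF = 0.9245 (lagging, φ = 22.4°)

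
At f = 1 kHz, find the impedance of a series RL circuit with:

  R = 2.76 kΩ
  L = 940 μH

Step 1 — Angular frequency: ω = 2π·f = 2π·1000 = 6283 rad/s.
Step 2 — Component impedances:
  R: Z = R = 2760 Ω
  L: Z = jωL = j·6283·0.00094 = 0 + j5.906 Ω
Step 3 — Series combination: Z_total = R + L = 2760 + j5.906 Ω = 2760∠0.1° Ω.

Z = 2760 + j5.906 Ω = 2760∠0.1° Ω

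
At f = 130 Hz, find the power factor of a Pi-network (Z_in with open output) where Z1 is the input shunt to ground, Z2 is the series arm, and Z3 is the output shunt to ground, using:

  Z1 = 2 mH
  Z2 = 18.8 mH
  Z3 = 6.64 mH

Step 1 — Angular frequency: ω = 2π·f = 2π·130 = 816.8 rad/s.
Step 2 — Component impedances:
  Z1: Z = jωL = j·816.8·0.002 = 0 + j1.634 Ω
  Z2: Z = jωL = j·816.8·0.0188 = 0 + j15.36 Ω
  Z3: Z = jωL = j·816.8·0.00664 = 0 + j5.424 Ω
Step 3 — With open output, the series arm Z2 and the output shunt Z3 appear in series to ground: Z2 + Z3 = 0 + j20.78 Ω.
Step 4 — Parallel with input shunt Z1: Z_in = Z1 || (Z2 + Z3) = 0 + j1.515 Ω = 1.515∠90.0° Ω.
Step 5 — Power factor: PF = cos(φ) = Re(Z)/|Z| = -0/1.515 = -0.
Step 6 — Type: Im(Z) = 1.515 ⇒ lagging (phase φ = 90.0°).

PF = -0 (lagging, φ = 90.0°)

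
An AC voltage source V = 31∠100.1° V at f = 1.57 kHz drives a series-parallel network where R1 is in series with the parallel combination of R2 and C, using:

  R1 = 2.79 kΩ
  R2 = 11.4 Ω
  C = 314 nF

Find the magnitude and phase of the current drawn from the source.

Step 1 — Angular frequency: ω = 2π·f = 2π·1570 = 9865 rad/s.
Step 2 — Component impedances:
  R1: Z = R = 2790 Ω
  R2: Z = R = 11.4 Ω
  C: Z = 1/(jωC) = -j/(ω·C) = 0 - j322.8 Ω
Step 3 — Parallel branch: R2 || C = 1/(1/R2 + 1/C) = 11.39 - j0.402 Ω.
Step 4 — Series with R1: Z_total = R1 + (R2 || C) = 2801 - j0.402 Ω = 2801∠-0.0° Ω.
Step 5 — Source phasor: V = 31∠100.1° V = -5.436 + j30.52 V.
Step 6 — Ohm's law: I = V / Z_total = (-5.436 + j30.52) / (2801 - j0.402) = -0.001942 + j0.01089 A.
Step 7 — Convert to polar: |I| = 0.01107 A, ∠I = 100.1°.

I = 0.01107∠100.1° A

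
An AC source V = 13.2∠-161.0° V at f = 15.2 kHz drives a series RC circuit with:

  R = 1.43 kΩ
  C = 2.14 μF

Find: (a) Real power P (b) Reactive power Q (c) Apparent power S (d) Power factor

Step 1 — Angular frequency: ω = 2π·f = 2π·1.52e+04 = 9.55e+04 rad/s.
Step 2 — Component impedances:
  R: Z = R = 1430 Ω
  C: Z = 1/(jωC) = -j/(ω·C) = 0 - j4.893 Ω
Step 3 — Series combination: Z_total = R + C = 1430 - j4.893 Ω = 1430∠-0.2° Ω.
Step 4 — Source phasor: V = 13.2∠-161.0° V = -12.48 - j4.297 V.
Step 5 — Current: I = V / Z = -0.008717 - j0.003035 A = 0.009231∠-160.8° A.
Step 6 — Complex power: S = V·I* = 0.1218 - j0.0004169 VA.
Step 7 — Real power: P = Re(S) = 0.1218 W.
Step 8 — Reactive power: Q = Im(S) = -0.0004169 VAR.
Step 9 — Apparent power: |S| = 0.1218 VA.
Step 10 — Power factor: PF = P/|S| = 1 (leading).

(a) P = 0.1218 W  (b) Q = -0.0004169 VAR  (c) S = 0.1218 VA  (d) PF = 1 (leading)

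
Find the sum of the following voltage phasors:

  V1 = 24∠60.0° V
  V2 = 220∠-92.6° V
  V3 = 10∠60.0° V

Step 1 — Convert each phasor to rectangular form:
  V1 = 24·(cos(60.0°) + j·sin(60.0°)) = 12 + j20.78 V
  V2 = 220·(cos(-92.6°) + j·sin(-92.6°)) = -9.98 - j219.8 V
  V3 = 10·(cos(60.0°) + j·sin(60.0°)) = 5 + j8.66 V
Step 2 — Sum components: V_total = 7.02 - j190.3 V.
Step 3 — Convert to polar: |V_total| = 190.5 V, ∠V_total = -87.9°.

V_total = 190.5∠-87.9° V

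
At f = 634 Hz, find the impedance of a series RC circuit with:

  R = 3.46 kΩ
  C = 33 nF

Step 1 — Angular frequency: ω = 2π·f = 2π·634 = 3984 rad/s.
Step 2 — Component impedances:
  R: Z = R = 3460 Ω
  C: Z = 1/(jωC) = -j/(ω·C) = 0 - j7607 Ω
Step 3 — Series combination: Z_total = R + C = 3460 - j7607 Ω = 8357∠-65.5° Ω.

Z = 3460 - j7607 Ω = 8357∠-65.5° Ω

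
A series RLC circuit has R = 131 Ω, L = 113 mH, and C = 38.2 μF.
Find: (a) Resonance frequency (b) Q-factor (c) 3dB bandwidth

Step 1 — Resonance: ω₀ = 1/√(LC) = 1/√(0.113·3.82e-05) = 481.3 rad/s.
Step 2 — f₀ = ω₀/(2π) = 76.6 Hz.
Step 3 — Series Q: Q = ω₀L/R = 481.3·0.113/131 = 0.4152.
Step 4 — Bandwidth: Δω = ω₀/Q = 1159 rad/s; BW = Δω/(2π) = 184.5 Hz.

(a) f₀ = 76.6 Hz  (b) Q = 0.4152  (c) BW = 184.5 Hz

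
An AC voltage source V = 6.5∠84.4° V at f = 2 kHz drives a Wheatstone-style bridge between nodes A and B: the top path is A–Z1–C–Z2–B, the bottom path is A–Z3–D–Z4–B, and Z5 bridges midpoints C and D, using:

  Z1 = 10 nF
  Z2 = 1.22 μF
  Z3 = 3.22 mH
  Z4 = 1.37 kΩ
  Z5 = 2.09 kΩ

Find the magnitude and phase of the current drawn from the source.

Step 1 — Angular frequency: ω = 2π·f = 2π·2000 = 1.257e+04 rad/s.
Step 2 — Component impedances:
  Z1: Z = 1/(jωC) = -j/(ω·C) = 0 - j7958 Ω
  Z2: Z = 1/(jωC) = -j/(ω·C) = 0 - j65.23 Ω
  Z3: Z = jωL = j·1.257e+04·0.00322 = 0 + j40.46 Ω
  Z4: Z = R = 1370 Ω
  Z5: Z = R = 2090 Ω
Step 3 — Bridge requires nodal analysis (the Z5 bridge couples midpoints C and D, so the two paths cannot be reduced to a simple series/parallel combination). Setting node B to ground and injecting 1 A at node A, the 3-node admittance system at A, C, D solves to V_A = Z_AB = 830.4 - j55.82 Ω = 832.3∠-3.8° Ω.
Step 4 — Source phasor: V = 6.5∠84.4° V = 0.6343 + j6.469 V.
Step 5 — Ohm's law: I = V / Z_total = (0.6343 + j6.469) / (830.4 - j55.82) = 0.0002391 + j0.007806 A.
Step 6 — Convert to polar: |I| = 0.00781 A, ∠I = 88.2°.

I = 0.00781∠88.2° A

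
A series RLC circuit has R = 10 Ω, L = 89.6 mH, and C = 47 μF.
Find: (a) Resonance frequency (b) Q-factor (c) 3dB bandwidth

Step 1 — Resonance: ω₀ = 1/√(LC) = 1/√(0.0896·4.7e-05) = 487.3 rad/s.
Step 2 — f₀ = ω₀/(2π) = 77.56 Hz.
Step 3 — Series Q: Q = ω₀L/R = 487.3·0.0896/10 = 4.366.
Step 4 — Bandwidth: Δω = ω₀/Q = 111.6 rad/s; BW = Δω/(2π) = 17.76 Hz.

(a) f₀ = 77.56 Hz  (b) Q = 4.366  (c) BW = 17.76 Hz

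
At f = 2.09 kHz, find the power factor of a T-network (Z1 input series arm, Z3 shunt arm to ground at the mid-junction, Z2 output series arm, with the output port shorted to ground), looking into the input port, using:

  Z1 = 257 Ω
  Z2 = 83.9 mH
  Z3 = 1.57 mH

Step 1 — Angular frequency: ω = 2π·f = 2π·2090 = 1.313e+04 rad/s.
Step 2 — Component impedances:
  Z1: Z = R = 257 Ω
  Z2: Z = jωL = j·1.313e+04·0.0839 = 0 + j1102 Ω
  Z3: Z = jωL = j·1.313e+04·0.00157 = 0 + j20.62 Ω
Step 3 — With the output port shorted to ground, the output series arm Z2 runs from the junction to ground; the shunt arm Z3 also runs from the junction to ground. They appear in parallel: Z3 || Z2 = 0 + j20.24 Ω.
Step 4 — Series with input arm Z1: Z_in = Z1 + (Z3 || Z2) = 257 + j20.24 Ω = 257.8∠4.5° Ω.
Step 5 — Power factor: PF = cos(φ) = Re(Z)/|Z| = 257/257.8 = 0.9969.
Step 6 — Type: Im(Z) = 20.24 ⇒ lagging (phase φ = 4.5°).

PF = 0.9969 (lagging, φ = 4.5°)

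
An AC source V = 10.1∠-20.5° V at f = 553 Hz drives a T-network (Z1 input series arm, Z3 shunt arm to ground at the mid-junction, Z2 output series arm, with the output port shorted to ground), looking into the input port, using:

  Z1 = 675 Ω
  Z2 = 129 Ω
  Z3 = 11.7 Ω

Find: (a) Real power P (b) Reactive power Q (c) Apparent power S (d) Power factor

Step 1 — Angular frequency: ω = 2π·f = 2π·553 = 3475 rad/s.
Step 2 — Component impedances:
  Z1: Z = R = 675 Ω
  Z2: Z = R = 129 Ω
  Z3: Z = R = 11.7 Ω
Step 3 — With the output port shorted to ground, the output series arm Z2 runs from the junction to ground; the shunt arm Z3 also runs from the junction to ground. They appear in parallel: Z3 || Z2 = 10.73 Ω.
Step 4 — Series with input arm Z1: Z_in = Z1 + (Z3 || Z2) = 685.7 Ω = 685.7∠0.0° Ω.
Step 5 — Source phasor: V = 10.1∠-20.5° V = 9.46 - j3.537 V.
Step 6 — Current: I = V / Z = 0.0138 - j0.005158 A = 0.01473∠-20.5° A.
Step 7 — Complex power: S = V·I* = 0.1488 VA.
Step 8 — Real power: P = Re(S) = 0.1488 W.
Step 9 — Reactive power: Q = Im(S) = 0 VAR.
Step 10 — Apparent power: |S| = 0.1488 VA.
Step 11 — Power factor: PF = P/|S| = 1 (unity).

(a) P = 0.1488 W  (b) Q = 0 VAR  (c) S = 0.1488 VA  (d) PF = 1 (unity)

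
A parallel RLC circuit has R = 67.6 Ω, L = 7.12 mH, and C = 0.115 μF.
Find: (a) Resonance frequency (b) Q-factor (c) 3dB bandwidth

Step 1 — Resonance: ω₀ = 1/√(LC) = 1/√(0.00712·1.15e-07) = 3.495e+04 rad/s.
Step 2 — f₀ = ω₀/(2π) = 5562 Hz.
Step 3 — Parallel Q: Q = R/(ω₀L) = 67.6/(3.495e+04·0.00712) = 0.2717.
Step 4 — Bandwidth: Δω = ω₀/Q = 1.286e+05 rad/s; BW = Δω/(2π) = 2.047e+04 Hz.

(a) f₀ = 5562 Hz  (b) Q = 0.2717  (c) BW = 2.047e+04 Hz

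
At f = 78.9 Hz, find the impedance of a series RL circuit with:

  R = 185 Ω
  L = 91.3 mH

Step 1 — Angular frequency: ω = 2π·f = 2π·78.9 = 495.7 rad/s.
Step 2 — Component impedances:
  R: Z = R = 185 Ω
  L: Z = jωL = j·495.7·0.0913 = 0 + j45.26 Ω
Step 3 — Series combination: Z_total = R + L = 185 + j45.26 Ω = 190.5∠13.7° Ω.

Z = 185 + j45.26 Ω = 190.5∠13.7° Ω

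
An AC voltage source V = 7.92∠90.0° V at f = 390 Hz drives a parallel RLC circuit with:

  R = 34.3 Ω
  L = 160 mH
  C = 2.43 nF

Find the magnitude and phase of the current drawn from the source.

Step 1 — Angular frequency: ω = 2π·f = 2π·390 = 2450 rad/s.
Step 2 — Component impedances:
  R: Z = R = 34.3 Ω
  L: Z = jωL = j·2450·0.16 = 0 + j392.1 Ω
  C: Z = 1/(jωC) = -j/(ω·C) = 0 - j1.679e+05 Ω
Step 3 — Parallel combination: 1/Z_total = 1/R + 1/L + 1/C; Z_total = 34.04 + j2.971 Ω = 34.17∠5.0° Ω.
Step 4 — Source phasor: V = 7.92∠90.0° V = 0 + j7.92 V.
Step 5 — Ohm's law: I = V / Z_total = (0 + j7.92) / (34.04 + j2.971) = 0.02015 + j0.2309 A.
Step 6 — Convert to polar: |I| = 0.2318 A, ∠I = 85.0°.

I = 0.2318∠85.0° A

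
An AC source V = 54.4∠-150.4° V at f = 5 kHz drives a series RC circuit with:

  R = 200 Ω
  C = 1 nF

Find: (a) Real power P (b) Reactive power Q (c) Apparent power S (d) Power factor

Step 1 — Angular frequency: ω = 2π·f = 2π·5000 = 3.142e+04 rad/s.
Step 2 — Component impedances:
  R: Z = R = 200 Ω
  C: Z = 1/(jωC) = -j/(ω·C) = 0 - j3.183e+04 Ω
Step 3 — Series combination: Z_total = R + C = 200 - j3.183e+04 Ω = 3.183e+04∠-89.6° Ω.
Step 4 — Source phasor: V = 54.4∠-150.4° V = -47.3 - j26.87 V.
Step 5 — Current: I = V / Z = 0.0008348 - j0.001491 A = 0.001709∠-60.8° A.
Step 6 — Complex power: S = V·I* = 0.0005841 - j0.09297 VA.
Step 7 — Real power: P = Re(S) = 0.0005841 W.
Step 8 — Reactive power: Q = Im(S) = -0.09297 VAR.
Step 9 — Apparent power: |S| = 0.09297 VA.
Step 10 — Power factor: PF = P/|S| = 0.006283 (leading).

(a) P = 0.0005841 W  (b) Q = -0.09297 VAR  (c) S = 0.09297 VA  (d) PF = 0.006283 (leading)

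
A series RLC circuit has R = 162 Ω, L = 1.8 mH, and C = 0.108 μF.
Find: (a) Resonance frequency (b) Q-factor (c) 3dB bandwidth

Step 1 — Resonance: ω₀ = 1/√(LC) = 1/√(0.0018·1.08e-07) = 7.172e+04 rad/s.
Step 2 — f₀ = ω₀/(2π) = 1.141e+04 Hz.
Step 3 — Series Q: Q = ω₀L/R = 7.172e+04·0.0018/162 = 0.7969.
Step 4 — Bandwidth: Δω = ω₀/Q = 9e+04 rad/s; BW = Δω/(2π) = 1.432e+04 Hz.

(a) f₀ = 1.141e+04 Hz  (b) Q = 0.7969  (c) BW = 1.432e+04 Hz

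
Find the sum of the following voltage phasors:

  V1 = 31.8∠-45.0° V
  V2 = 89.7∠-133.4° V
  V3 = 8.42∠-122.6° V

Step 1 — Convert each phasor to rectangular form:
  V1 = 31.8·(cos(-45.0°) + j·sin(-45.0°)) = 22.49 - j22.49 V
  V2 = 89.7·(cos(-133.4°) + j·sin(-133.4°)) = -61.63 - j65.17 V
  V3 = 8.42·(cos(-122.6°) + j·sin(-122.6°)) = -4.536 - j7.093 V
Step 2 — Sum components: V_total = -43.68 - j94.75 V.
Step 3 — Convert to polar: |V_total| = 104.3 V, ∠V_total = -114.8°.

V_total = 104.3∠-114.8° V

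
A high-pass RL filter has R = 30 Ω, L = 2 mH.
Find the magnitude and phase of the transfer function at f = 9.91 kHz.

Step 1 — Angular frequency: ω = 2π·9910 = 6.227e+04 rad/s.
Step 2 — Transfer function: H(jω) = jωL/(R + jωL).
Step 3 — Numerator jωL = j·124.5; denominator R + jωL = 30 + j124.5.
Step 4 — H = 0.9452 + j0.2277.
Step 5 — Magnitude: |H| = 0.9722 (-0.2 dB); phase: φ = 13.5°.

|H| = 0.9722 (-0.2 dB), φ = 13.5°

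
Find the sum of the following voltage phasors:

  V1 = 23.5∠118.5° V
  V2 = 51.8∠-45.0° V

Step 1 — Convert each phasor to rectangular form:
  V1 = 23.5·(cos(118.5°) + j·sin(118.5°)) = -11.21 + j20.65 V
  V2 = 51.8·(cos(-45.0°) + j·sin(-45.0°)) = 36.63 - j36.63 V
Step 2 — Sum components: V_total = 25.41 - j15.98 V.
Step 3 — Convert to polar: |V_total| = 30.02 V, ∠V_total = -32.2°.

V_total = 30.02∠-32.2° V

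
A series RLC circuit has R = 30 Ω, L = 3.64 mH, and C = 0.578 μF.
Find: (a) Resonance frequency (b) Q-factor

Step 1 — Resonance condition Im(Z)=0 gives ω₀ = 1/√(LC).
Step 2 — ω₀ = 1/√(0.00364·5.78e-07) = 2.18e+04 rad/s.
Step 3 — f₀ = ω₀/(2π) = 3470 Hz.
Step 4 — Series Q: Q = ω₀L/R = 2.18e+04·0.00364/30 = 2.645.

(a) f₀ = 3470 Hz  (b) Q = 2.645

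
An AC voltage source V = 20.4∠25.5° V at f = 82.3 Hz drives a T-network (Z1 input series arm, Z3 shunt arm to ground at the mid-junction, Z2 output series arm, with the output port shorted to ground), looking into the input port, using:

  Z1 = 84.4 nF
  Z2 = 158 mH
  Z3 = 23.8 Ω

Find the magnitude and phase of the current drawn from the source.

Step 1 — Angular frequency: ω = 2π·f = 2π·82.3 = 517.1 rad/s.
Step 2 — Component impedances:
  Z1: Z = 1/(jωC) = -j/(ω·C) = 0 - j2.291e+04 Ω
  Z2: Z = jωL = j·517.1·0.158 = 0 + j81.7 Ω
  Z3: Z = R = 23.8 Ω
Step 3 — With the output port shorted to ground, the output series arm Z2 runs from the junction to ground; the shunt arm Z3 also runs from the junction to ground. They appear in parallel: Z3 || Z2 = 21.94 + j6.391 Ω.
Step 4 — Series with input arm Z1: Z_in = Z1 + (Z3 || Z2) = 21.94 - j2.291e+04 Ω = 2.291e+04∠-89.9° Ω.
Step 5 — Source phasor: V = 20.4∠25.5° V = 18.41 + j8.782 V.
Step 6 — Ohm's law: I = V / Z_total = (18.41 + j8.782) / (21.94 - j2.291e+04) = -0.0003826 + j0.0008042 A.
Step 7 — Convert to polar: |I| = 0.0008906 A, ∠I = 115.4°.

I = 0.0008906∠115.4° A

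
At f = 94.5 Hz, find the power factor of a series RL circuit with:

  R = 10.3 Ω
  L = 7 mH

Step 1 — Angular frequency: ω = 2π·f = 2π·94.5 = 593.8 rad/s.
Step 2 — Component impedances:
  R: Z = R = 10.3 Ω
  L: Z = jωL = j·593.8·0.007 = 0 + j4.156 Ω
Step 3 — Series combination: Z_total = R + L = 10.3 + j4.156 Ω = 11.11∠22.0° Ω.
Step 4 — Power factor: PF = cos(φ) = Re(Z)/|Z| = 10.3/11.107 = 0.9273.
Step 5 — Type: Im(Z) = 4.156 ⇒ lagging (phase φ = 22.0°).

PF = 0.9273 (lagging, φ = 22.0°)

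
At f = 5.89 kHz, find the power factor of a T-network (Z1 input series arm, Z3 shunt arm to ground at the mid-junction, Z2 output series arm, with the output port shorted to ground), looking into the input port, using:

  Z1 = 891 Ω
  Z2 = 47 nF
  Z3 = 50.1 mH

Step 1 — Angular frequency: ω = 2π·f = 2π·5890 = 3.701e+04 rad/s.
Step 2 — Component impedances:
  Z1: Z = R = 891 Ω
  Z2: Z = 1/(jωC) = -j/(ω·C) = 0 - j574.9 Ω
  Z3: Z = jωL = j·3.701e+04·0.0501 = 0 + j1854 Ω
Step 3 — With the output port shorted to ground, the output series arm Z2 runs from the junction to ground; the shunt arm Z3 also runs from the junction to ground. They appear in parallel: Z3 || Z2 = 0 - j833.3 Ω.
Step 4 — Series with input arm Z1: Z_in = Z1 + (Z3 || Z2) = 891 - j833.3 Ω = 1220∠-43.1° Ω.
Step 5 — Power factor: PF = cos(φ) = Re(Z)/|Z| = 891/1219.96 = 0.7304.
Step 6 — Type: Im(Z) = -833.3 ⇒ leading (phase φ = -43.1°).

PF = 0.7304 (leading, φ = -43.1°)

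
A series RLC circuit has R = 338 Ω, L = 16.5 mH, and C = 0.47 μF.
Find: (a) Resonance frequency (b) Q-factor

Step 1 — Resonance condition Im(Z)=0 gives ω₀ = 1/√(LC).
Step 2 — ω₀ = 1/√(0.0165·4.7e-07) = 1.136e+04 rad/s.
Step 3 — f₀ = ω₀/(2π) = 1807 Hz.
Step 4 — Series Q: Q = ω₀L/R = 1.136e+04·0.0165/338 = 0.5543.

(a) f₀ = 1807 Hz  (b) Q = 0.5543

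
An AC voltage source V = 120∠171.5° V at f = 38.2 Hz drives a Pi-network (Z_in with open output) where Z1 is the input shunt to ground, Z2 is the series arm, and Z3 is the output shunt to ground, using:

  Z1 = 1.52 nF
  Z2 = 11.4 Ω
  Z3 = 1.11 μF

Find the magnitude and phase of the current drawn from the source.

Step 1 — Angular frequency: ω = 2π·f = 2π·38.2 = 240 rad/s.
Step 2 — Component impedances:
  Z1: Z = 1/(jωC) = -j/(ω·C) = 0 - j2.741e+06 Ω
  Z2: Z = R = 11.4 Ω
  Z3: Z = 1/(jωC) = -j/(ω·C) = 0 - j3753 Ω
Step 3 — With open output, the series arm Z2 and the output shunt Z3 appear in series to ground: Z2 + Z3 = 11.4 - j3753 Ω.
Step 4 — Parallel with input shunt Z1: Z_in = Z1 || (Z2 + Z3) = 11.37 - j3748 Ω = 3748∠-89.8° Ω.
Step 5 — Source phasor: V = 120∠171.5° V = -118.7 + j17.74 V.
Step 6 — Ohm's law: I = V / Z_total = (-118.7 + j17.74) / (11.37 - j3748) = -0.004828 - j0.03165 A.
Step 7 — Convert to polar: |I| = 0.03201 A, ∠I = -98.7°.

I = 0.03201∠-98.7° A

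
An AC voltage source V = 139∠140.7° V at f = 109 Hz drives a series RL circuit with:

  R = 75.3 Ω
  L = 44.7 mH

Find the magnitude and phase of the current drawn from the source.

Step 1 — Angular frequency: ω = 2π·f = 2π·109 = 684.9 rad/s.
Step 2 — Component impedances:
  R: Z = R = 75.3 Ω
  L: Z = jωL = j·684.9·0.0447 = 0 + j30.61 Ω
Step 3 — Series combination: Z_total = R + L = 75.3 + j30.61 Ω = 81.29∠22.1° Ω.
Step 4 — Source phasor: V = 139∠140.7° V = -107.6 + j88.04 V.
Step 5 — Ohm's law: I = V / Z_total = (-107.6 + j88.04) / (75.3 + j30.61) = -0.8179 + j1.502 A.
Step 6 — Convert to polar: |I| = 1.71 A, ∠I = 118.6°.

I = 1.71∠118.6° A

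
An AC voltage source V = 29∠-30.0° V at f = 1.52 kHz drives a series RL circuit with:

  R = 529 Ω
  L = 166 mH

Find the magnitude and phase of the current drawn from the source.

Step 1 — Angular frequency: ω = 2π·f = 2π·1520 = 9550 rad/s.
Step 2 — Component impedances:
  R: Z = R = 529 Ω
  L: Z = jωL = j·9550·0.166 = 0 + j1585 Ω
Step 3 — Series combination: Z_total = R + L = 529 + j1585 Ω = 1671∠71.5° Ω.
Step 4 — Source phasor: V = 29∠-30.0° V = 25.11 - j14.5 V.
Step 5 — Ohm's law: I = V / Z_total = (25.11 - j14.5) / (529 + j1585) = -0.003473 - j0.017 A.
Step 6 — Convert to polar: |I| = 0.01735 A, ∠I = -101.5°.

I = 0.01735∠-101.5° A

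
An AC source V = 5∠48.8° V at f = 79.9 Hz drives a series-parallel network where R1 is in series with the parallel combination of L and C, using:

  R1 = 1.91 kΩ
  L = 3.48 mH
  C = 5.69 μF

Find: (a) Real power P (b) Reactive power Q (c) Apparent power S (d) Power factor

Step 1 — Angular frequency: ω = 2π·f = 2π·79.9 = 502 rad/s.
Step 2 — Component impedances:
  R1: Z = R = 1910 Ω
  L: Z = jωL = j·502·0.00348 = 0 + j1.747 Ω
  C: Z = 1/(jωC) = -j/(ω·C) = 0 - j350.1 Ω
Step 3 — Parallel branch: L || C = 1/(1/L + 1/C) = 0 + j1.756 Ω.
Step 4 — Series with R1: Z_total = R1 + (L || C) = 1910 + j1.756 Ω = 1910∠0.1° Ω.
Step 5 — Source phasor: V = 5∠48.8° V = 3.293 + j3.762 V.
Step 6 — Current: I = V / Z = 0.001726 + j0.001968 A = 0.002618∠48.7° A.
Step 7 — Complex power: S = V·I* = 0.01309 + j1.203e-05 VA.
Step 8 — Real power: P = Re(S) = 0.01309 W.
Step 9 — Reactive power: Q = Im(S) = 1.203e-05 VAR.
Step 10 — Apparent power: |S| = 0.01309 VA.
Step 11 — Power factor: PF = P/|S| = 1 (lagging).

(a) P = 0.01309 W  (b) Q = 1.203e-05 VAR  (c) S = 0.01309 VA  (d) PF = 1 (lagging)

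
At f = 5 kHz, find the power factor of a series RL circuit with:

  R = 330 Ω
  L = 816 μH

Step 1 — Angular frequency: ω = 2π·f = 2π·5000 = 3.142e+04 rad/s.
Step 2 — Component impedances:
  R: Z = R = 330 Ω
  L: Z = jωL = j·3.142e+04·0.000816 = 0 + j25.64 Ω
Step 3 — Series combination: Z_total = R + L = 330 + j25.64 Ω = 331∠4.4° Ω.
Step 4 — Power factor: PF = cos(φ) = Re(Z)/|Z| = 330/331 = 0.997.
Step 5 — Type: Im(Z) = 25.64 ⇒ lagging (phase φ = 4.4°).

PF = 0.997 (lagging, φ = 4.4°)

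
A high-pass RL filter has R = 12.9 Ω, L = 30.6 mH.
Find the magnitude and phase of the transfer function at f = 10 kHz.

Step 1 — Angular frequency: ω = 2π·1e+04 = 6.283e+04 rad/s.
Step 2 — Transfer function: H(jω) = jωL/(R + jωL).
Step 3 — Numerator jωL = j·1923; denominator R + jωL = 12.9 + j1923.
Step 4 — H = 1 + j0.006709.
Step 5 — Magnitude: |H| = 1 (-0.0 dB); phase: φ = 0.4°.

|H| = 1 (-0.0 dB), φ = 0.4°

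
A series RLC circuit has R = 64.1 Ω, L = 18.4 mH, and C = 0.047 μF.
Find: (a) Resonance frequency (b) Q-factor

Step 1 — Resonance condition Im(Z)=0 gives ω₀ = 1/√(LC).
Step 2 — ω₀ = 1/√(0.0184·4.7e-08) = 3.4e+04 rad/s.
Step 3 — f₀ = ω₀/(2π) = 5412 Hz.
Step 4 — Series Q: Q = ω₀L/R = 3.4e+04·0.0184/64.1 = 9.761.

(a) f₀ = 5412 Hz  (b) Q = 9.761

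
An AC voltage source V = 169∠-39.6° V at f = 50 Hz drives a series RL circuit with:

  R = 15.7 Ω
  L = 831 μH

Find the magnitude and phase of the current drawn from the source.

Step 1 — Angular frequency: ω = 2π·f = 2π·50 = 314.2 rad/s.
Step 2 — Component impedances:
  R: Z = R = 15.7 Ω
  L: Z = jωL = j·314.2·0.000831 = 0 + j0.2611 Ω
Step 3 — Series combination: Z_total = R + L = 15.7 + j0.2611 Ω = 15.7∠1.0° Ω.
Step 4 — Source phasor: V = 169∠-39.6° V = 130.2 - j107.7 V.
Step 5 — Ohm's law: I = V / Z_total = (130.2 - j107.7) / (15.7 + j0.2611) = 8.178 - j6.997 A.
Step 6 — Convert to polar: |I| = 10.76 A, ∠I = -40.6°.

I = 10.76∠-40.6° A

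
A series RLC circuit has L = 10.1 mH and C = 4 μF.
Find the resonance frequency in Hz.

Step 1 — Resonance condition Im(Z)=0 gives ω₀ = 1/√(LC).
Step 2 — ω₀ = 1/√(0.0101·4e-06) = 4975 rad/s.
Step 3 — f₀ = ω₀/(2π) = 791.8 Hz.

f₀ = 791.8 Hz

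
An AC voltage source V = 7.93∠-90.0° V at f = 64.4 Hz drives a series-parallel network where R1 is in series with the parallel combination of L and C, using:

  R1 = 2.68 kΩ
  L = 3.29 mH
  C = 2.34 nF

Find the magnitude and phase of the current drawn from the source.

Step 1 — Angular frequency: ω = 2π·f = 2π·64.4 = 404.6 rad/s.
Step 2 — Component impedances:
  R1: Z = R = 2680 Ω
  L: Z = jωL = j·404.6·0.00329 = 0 + j1.331 Ω
  C: Z = 1/(jωC) = -j/(ω·C) = 0 - j1.056e+06 Ω
Step 3 — Parallel branch: L || C = 1/(1/L + 1/C) = 0 + j1.331 Ω.
Step 4 — Series with R1: Z_total = R1 + (L || C) = 2680 + j1.331 Ω = 2680∠0.0° Ω.
Step 5 — Source phasor: V = 7.93∠-90.0° V = 0 - j7.93 V.
Step 6 — Ohm's law: I = V / Z_total = (0 - j7.93) / (2680 + j1.331) = -1.47e-06 - j0.002959 A.
Step 7 — Convert to polar: |I| = 0.002959 A, ∠I = -90.0°.

I = 0.002959∠-90.0° A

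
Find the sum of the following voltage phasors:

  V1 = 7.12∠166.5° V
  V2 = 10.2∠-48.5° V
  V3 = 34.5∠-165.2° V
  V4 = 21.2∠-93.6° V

Step 1 — Convert each phasor to rectangular form:
  V1 = 7.12·(cos(166.5°) + j·sin(166.5°)) = -6.923 + j1.662 V
  V2 = 10.2·(cos(-48.5°) + j·sin(-48.5°)) = 6.759 - j7.639 V
  V3 = 34.5·(cos(-165.2°) + j·sin(-165.2°)) = -33.36 - j8.813 V
  V4 = 21.2·(cos(-93.6°) + j·sin(-93.6°)) = -1.331 - j21.16 V
Step 2 — Sum components: V_total = -34.85 - j35.95 V.
Step 3 — Convert to polar: |V_total| = 50.07 V, ∠V_total = -134.1°.

V_total = 50.07∠-134.1° V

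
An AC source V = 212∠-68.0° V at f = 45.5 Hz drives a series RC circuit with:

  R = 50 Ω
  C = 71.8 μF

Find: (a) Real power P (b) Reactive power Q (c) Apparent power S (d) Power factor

Step 1 — Angular frequency: ω = 2π·f = 2π·45.5 = 285.9 rad/s.
Step 2 — Component impedances:
  R: Z = R = 50 Ω
  C: Z = 1/(jωC) = -j/(ω·C) = 0 - j48.72 Ω
Step 3 — Series combination: Z_total = R + C = 50 - j48.72 Ω = 69.81∠-44.3° Ω.
Step 4 — Source phasor: V = 212∠-68.0° V = 79.42 - j196.6 V.
Step 5 — Current: I = V / Z = 2.78 - j1.223 A = 3.037∠-23.7° A.
Step 6 — Complex power: S = V·I* = 461.1 - j449.3 VA.
Step 7 — Real power: P = Re(S) = 461.1 W.
Step 8 — Reactive power: Q = Im(S) = -449.3 VAR.
Step 9 — Apparent power: |S| = 643.8 VA.
Step 10 — Power factor: PF = P/|S| = 0.7162 (leading).

(a) P = 461.1 W  (b) Q = -449.3 VAR  (c) S = 643.8 VA  (d) PF = 0.7162 (leading)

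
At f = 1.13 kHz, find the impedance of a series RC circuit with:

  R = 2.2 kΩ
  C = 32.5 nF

Step 1 — Angular frequency: ω = 2π·f = 2π·1130 = 7100 rad/s.
Step 2 — Component impedances:
  R: Z = R = 2200 Ω
  C: Z = 1/(jωC) = -j/(ω·C) = 0 - j4334 Ω
Step 3 — Series combination: Z_total = R + C = 2200 - j4334 Ω = 4860∠-63.1° Ω.

Z = 2200 - j4334 Ω = 4860∠-63.1° Ω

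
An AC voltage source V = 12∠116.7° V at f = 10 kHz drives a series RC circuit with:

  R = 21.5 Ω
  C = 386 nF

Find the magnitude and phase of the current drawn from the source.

Step 1 — Angular frequency: ω = 2π·f = 2π·1e+04 = 6.283e+04 rad/s.
Step 2 — Component impedances:
  R: Z = R = 21.5 Ω
  C: Z = 1/(jωC) = -j/(ω·C) = 0 - j41.23 Ω
Step 3 — Series combination: Z_total = R + C = 21.5 - j41.23 Ω = 46.5∠-62.5° Ω.
Step 4 — Source phasor: V = 12∠116.7° V = -5.392 + j10.72 V.
Step 5 — Ohm's law: I = V / Z_total = (-5.392 + j10.72) / (21.5 - j41.23) = -0.258 + j0.003781 A.
Step 6 — Convert to polar: |I| = 0.2581 A, ∠I = 179.2°.

I = 0.2581∠179.2° A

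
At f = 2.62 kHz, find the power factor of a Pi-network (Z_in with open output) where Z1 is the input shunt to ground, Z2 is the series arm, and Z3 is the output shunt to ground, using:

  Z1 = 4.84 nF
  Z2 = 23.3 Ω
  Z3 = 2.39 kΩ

Step 1 — Angular frequency: ω = 2π·f = 2π·2620 = 1.646e+04 rad/s.
Step 2 — Component impedances:
  Z1: Z = 1/(jωC) = -j/(ω·C) = 0 - j1.255e+04 Ω
  Z2: Z = R = 23.3 Ω
  Z3: Z = R = 2390 Ω
Step 3 — With open output, the series arm Z2 and the output shunt Z3 appear in series to ground: Z2 + Z3 = 2413 Ω.
Step 4 — Parallel with input shunt Z1: Z_in = Z1 || (Z2 + Z3) = 2327 - j447.5 Ω = 2370∠-10.9° Ω.
Step 5 — Power factor: PF = cos(φ) = Re(Z)/|Z| = 2327.3/2369.9 = 0.982.
Step 6 — Type: Im(Z) = -447.5 ⇒ leading (phase φ = -10.9°).

PF = 0.982 (leading, φ = -10.9°)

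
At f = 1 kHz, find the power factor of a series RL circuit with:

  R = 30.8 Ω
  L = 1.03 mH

Step 1 — Angular frequency: ω = 2π·f = 2π·1000 = 6283 rad/s.
Step 2 — Component impedances:
  R: Z = R = 30.8 Ω
  L: Z = jωL = j·6283·0.00103 = 0 + j6.472 Ω
Step 3 — Series combination: Z_total = R + L = 30.8 + j6.472 Ω = 31.47∠11.9° Ω.
Step 4 — Power factor: PF = cos(φ) = Re(Z)/|Z| = 30.8/31.473 = 0.9786.
Step 5 — Type: Im(Z) = 6.472 ⇒ lagging (phase φ = 11.9°).

PF = 0.9786 (lagging, φ = 11.9°)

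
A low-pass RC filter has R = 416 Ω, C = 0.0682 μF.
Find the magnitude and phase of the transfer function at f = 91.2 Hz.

Step 1 — Angular frequency: ω = 2π·91.2 = 573 rad/s.
Step 2 — Transfer function: H(jω) = 1/(1 + jωRC).
Step 3 — Denominator: 1 + jωRC = 1 + j·573·416·6.82e-08 = 1 + j0.01626.
Step 4 — H = 0.9997 - j0.01625.
Step 5 — Magnitude: |H| = 0.9999 (-0.0 dB); phase: φ = -0.9°.

|H| = 0.9999 (-0.0 dB), φ = -0.9°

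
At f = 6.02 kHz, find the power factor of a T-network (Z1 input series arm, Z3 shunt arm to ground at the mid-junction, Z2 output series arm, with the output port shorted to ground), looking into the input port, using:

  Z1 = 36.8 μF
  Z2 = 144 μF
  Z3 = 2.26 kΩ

Step 1 — Angular frequency: ω = 2π·f = 2π·6020 = 3.782e+04 rad/s.
Step 2 — Component impedances:
  Z1: Z = 1/(jωC) = -j/(ω·C) = 0 - j0.7184 Ω
  Z2: Z = 1/(jωC) = -j/(ω·C) = 0 - j0.1836 Ω
  Z3: Z = R = 2260 Ω
Step 3 — With the output port shorted to ground, the output series arm Z2 runs from the junction to ground; the shunt arm Z3 also runs from the junction to ground. They appear in parallel: Z3 || Z2 = 1.491e-05 - j0.1836 Ω.
Step 4 — Series with input arm Z1: Z_in = Z1 + (Z3 || Z2) = 1.491e-05 - j0.902 Ω = 0.902∠-90.0° Ω.
Step 5 — Power factor: PF = cos(φ) = Re(Z)/|Z| = 1.491e-05/0.902 = 1.653e-05.
Step 6 — Type: Im(Z) = -0.902 ⇒ leading (phase φ = -90.0°).

PF = 1.653e-05 (leading, φ = -90.0°)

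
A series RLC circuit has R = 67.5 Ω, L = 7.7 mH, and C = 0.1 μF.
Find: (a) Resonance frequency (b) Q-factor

Step 1 — Resonance condition Im(Z)=0 gives ω₀ = 1/√(LC).
Step 2 — ω₀ = 1/√(0.0077·1e-07) = 3.604e+04 rad/s.
Step 3 — f₀ = ω₀/(2π) = 5736 Hz.
Step 4 — Series Q: Q = ω₀L/R = 3.604e+04·0.0077/67.5 = 4.111.

(a) f₀ = 5736 Hz  (b) Q = 4.111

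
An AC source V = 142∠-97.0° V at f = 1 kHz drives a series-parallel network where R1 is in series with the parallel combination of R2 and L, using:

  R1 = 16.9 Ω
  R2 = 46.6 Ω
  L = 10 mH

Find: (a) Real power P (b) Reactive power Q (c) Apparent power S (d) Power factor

Step 1 — Angular frequency: ω = 2π·f = 2π·1000 = 6283 rad/s.
Step 2 — Component impedances:
  R1: Z = R = 16.9 Ω
  R2: Z = R = 46.6 Ω
  L: Z = jωL = j·6283·0.01 = 0 + j62.83 Ω
Step 3 — Parallel branch: R2 || L = 1/(1/R2 + 1/L) = 30.06 + j22.3 Ω.
Step 4 — Series with R1: Z_total = R1 + (R2 || L) = 46.96 + j22.3 Ω = 51.99∠25.4° Ω.
Step 5 — Source phasor: V = 142∠-97.0° V = -17.31 - j140.9 V.
Step 6 — Current: I = V / Z = -1.463 - j2.306 A = 2.731∠-122.4° A.
Step 7 — Complex power: S = V·I* = 350.4 + j166.3 VA.
Step 8 — Real power: P = Re(S) = 350.4 W.
Step 9 — Reactive power: Q = Im(S) = 166.3 VAR.
Step 10 — Apparent power: |S| = 387.9 VA.
Step 11 — Power factor: PF = P/|S| = 0.9034 (lagging).

(a) P = 350.4 W  (b) Q = 166.3 VAR  (c) S = 387.9 VA  (d) PF = 0.9034 (lagging)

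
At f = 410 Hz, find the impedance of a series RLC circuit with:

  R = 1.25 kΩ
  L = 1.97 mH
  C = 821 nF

Step 1 — Angular frequency: ω = 2π·f = 2π·410 = 2576 rad/s.
Step 2 — Component impedances:
  R: Z = R = 1250 Ω
  L: Z = jωL = j·2576·0.00197 = 0 + j5.075 Ω
  C: Z = 1/(jωC) = -j/(ω·C) = 0 - j472.8 Ω
Step 3 — Series combination: Z_total = R + L + C = 1250 - j467.7 Ω = 1335∠-20.5° Ω.

Z = 1250 - j467.7 Ω = 1335∠-20.5° Ω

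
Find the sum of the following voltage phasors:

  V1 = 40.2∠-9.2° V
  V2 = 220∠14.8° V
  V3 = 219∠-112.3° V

Step 1 — Convert each phasor to rectangular form:
  V1 = 40.2·(cos(-9.2°) + j·sin(-9.2°)) = 39.68 - j6.427 V
  V2 = 220·(cos(14.8°) + j·sin(14.8°)) = 212.7 + j56.2 V
  V3 = 219·(cos(-112.3°) + j·sin(-112.3°)) = -83.1 - j202.6 V
Step 2 — Sum components: V_total = 169.3 - j152.9 V.
Step 3 — Convert to polar: |V_total| = 228.1 V, ∠V_total = -42.1°.

V_total = 228.1∠-42.1° V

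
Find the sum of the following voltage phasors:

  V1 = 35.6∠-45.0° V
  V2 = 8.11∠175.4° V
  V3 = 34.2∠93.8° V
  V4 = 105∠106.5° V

Step 1 — Convert each phasor to rectangular form:
  V1 = 35.6·(cos(-45.0°) + j·sin(-45.0°)) = 25.17 - j25.17 V
  V2 = 8.11·(cos(175.4°) + j·sin(175.4°)) = -8.084 + j0.6504 V
  V3 = 34.2·(cos(93.8°) + j·sin(93.8°)) = -2.267 + j34.12 V
  V4 = 105·(cos(106.5°) + j·sin(106.5°)) = -29.82 + j100.7 V
Step 2 — Sum components: V_total = -15 + j110.3 V.
Step 3 — Convert to polar: |V_total| = 111.3 V, ∠V_total = 97.7°.

V_total = 111.3∠97.7° V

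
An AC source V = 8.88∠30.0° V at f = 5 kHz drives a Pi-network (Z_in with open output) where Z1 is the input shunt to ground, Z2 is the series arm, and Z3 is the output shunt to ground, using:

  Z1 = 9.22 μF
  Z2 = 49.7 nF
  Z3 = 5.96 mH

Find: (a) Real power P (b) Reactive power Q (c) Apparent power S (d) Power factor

Step 1 — Angular frequency: ω = 2π·f = 2π·5000 = 3.142e+04 rad/s.
Step 2 — Component impedances:
  Z1: Z = 1/(jωC) = -j/(ω·C) = 0 - j3.452 Ω
  Z2: Z = 1/(jωC) = -j/(ω·C) = 0 - j640.5 Ω
  Z3: Z = jωL = j·3.142e+04·0.00596 = 0 + j187.2 Ω
Step 3 — With open output, the series arm Z2 and the output shunt Z3 appear in series to ground: Z2 + Z3 = 0 - j453.2 Ω.
Step 4 — Parallel with input shunt Z1: Z_in = Z1 || (Z2 + Z3) = 0 - j3.426 Ω = 3.426∠-90.0° Ω.
Step 5 — Source phasor: V = 8.88∠30.0° V = 7.69 + j4.44 V.
Step 6 — Current: I = V / Z = -1.296 + j2.245 A = 2.592∠120.0° A.
Step 7 — Complex power: S = V·I* = 0 - j23.01 VA.
Step 8 — Real power: P = Re(S) = 0 W.
Step 9 — Reactive power: Q = Im(S) = -23.01 VAR.
Step 10 — Apparent power: |S| = 23.01 VA.
Step 11 — Power factor: PF = P/|S| = 0 (leading).

(a) P = 0 W  (b) Q = -23.01 VAR  (c) S = 23.01 VA  (d) PF = 0 (leading)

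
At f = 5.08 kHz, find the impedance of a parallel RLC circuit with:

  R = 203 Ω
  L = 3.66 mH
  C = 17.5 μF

Step 1 — Angular frequency: ω = 2π·f = 2π·5080 = 3.192e+04 rad/s.
Step 2 — Component impedances:
  R: Z = R = 203 Ω
  L: Z = jωL = j·3.192e+04·0.00366 = 0 + j116.8 Ω
  C: Z = 1/(jωC) = -j/(ω·C) = 0 - j1.79 Ω
Step 3 — Parallel combination: 1/Z_total = 1/R + 1/L + 1/C; Z_total = 0.01628 - j1.818 Ω = 1.818∠-89.5° Ω.

Z = 0.01628 - j1.818 Ω = 1.818∠-89.5° Ω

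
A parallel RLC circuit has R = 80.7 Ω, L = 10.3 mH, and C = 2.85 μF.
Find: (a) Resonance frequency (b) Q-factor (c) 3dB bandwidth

Step 1 — Resonance: ω₀ = 1/√(LC) = 1/√(0.0103·2.85e-06) = 5837 rad/s.
Step 2 — f₀ = ω₀/(2π) = 928.9 Hz.
Step 3 — Parallel Q: Q = R/(ω₀L) = 80.7/(5837·0.0103) = 1.342.
Step 4 — Bandwidth: Δω = ω₀/Q = 4348 rad/s; BW = Δω/(2π) = 692 Hz.

(a) f₀ = 928.9 Hz  (b) Q = 1.342  (c) BW = 692 Hz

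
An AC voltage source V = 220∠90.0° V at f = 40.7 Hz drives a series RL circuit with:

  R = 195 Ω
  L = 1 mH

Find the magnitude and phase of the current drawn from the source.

Step 1 — Angular frequency: ω = 2π·f = 2π·40.7 = 255.7 rad/s.
Step 2 — Component impedances:
  R: Z = R = 195 Ω
  L: Z = jωL = j·255.7·0.001 = 0 + j0.2557 Ω
Step 3 — Series combination: Z_total = R + L = 195 + j0.2557 Ω = 195∠0.1° Ω.
Step 4 — Source phasor: V = 220∠90.0° V = 0 + j220 V.
Step 5 — Ohm's law: I = V / Z_total = (0 + j220) / (195 + j0.2557) = 0.00148 + j1.128 A.
Step 6 — Convert to polar: |I| = 1.128 A, ∠I = 89.9°.

I = 1.128∠89.9° A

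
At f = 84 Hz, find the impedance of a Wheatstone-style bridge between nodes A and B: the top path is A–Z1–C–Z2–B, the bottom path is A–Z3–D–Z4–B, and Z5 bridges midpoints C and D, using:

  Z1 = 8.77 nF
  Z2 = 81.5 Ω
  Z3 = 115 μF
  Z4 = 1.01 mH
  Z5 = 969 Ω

Step 1 — Angular frequency: ω = 2π·f = 2π·84 = 527.8 rad/s.
Step 2 — Component impedances:
  Z1: Z = 1/(jωC) = -j/(ω·C) = 0 - j2.16e+05 Ω
  Z2: Z = R = 81.5 Ω
  Z3: Z = 1/(jωC) = -j/(ω·C) = 0 - j16.48 Ω
  Z4: Z = jωL = j·527.8·0.00101 = 0 + j0.5331 Ω
  Z5: Z = R = 969 Ω
Step 3 — Bridge requires nodal analysis (the Z5 bridge couples midpoints C and D, so the two paths cannot be reduced to a simple series/parallel combination). Setting node B to ground and injecting 1 A at node A, the 3-node admittance system at A, C, D solves to V_A = Z_AB = 0.0002709 - j15.94 Ω = 15.94∠-90.0° Ω.

Z = 0.0002709 - j15.94 Ω = 15.94∠-90.0° Ω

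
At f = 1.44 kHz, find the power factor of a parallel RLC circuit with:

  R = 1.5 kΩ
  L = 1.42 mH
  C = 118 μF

Step 1 — Angular frequency: ω = 2π·f = 2π·1440 = 9048 rad/s.
Step 2 — Component impedances:
  R: Z = R = 1500 Ω
  L: Z = jωL = j·9048·0.00142 = 0 + j12.85 Ω
  C: Z = 1/(jωC) = -j/(ω·C) = 0 - j0.9366 Ω
Step 3 — Parallel combination: 1/Z_total = 1/R + 1/L + 1/C; Z_total = 0.0006805 - j1.01 Ω = 1.01∠-90.0° Ω.
Step 4 — Power factor: PF = cos(φ) = Re(Z)/|Z| = 0.00068047/1.0103 = 0.0006735.
Step 5 — Type: Im(Z) = -1.01 ⇒ leading (phase φ = -90.0°).

PF = 0.0006735 (leading, φ = -90.0°)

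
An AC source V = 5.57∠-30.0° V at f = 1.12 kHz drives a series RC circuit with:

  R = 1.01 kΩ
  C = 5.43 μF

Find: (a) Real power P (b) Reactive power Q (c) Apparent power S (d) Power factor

Step 1 — Angular frequency: ω = 2π·f = 2π·1120 = 7037 rad/s.
Step 2 — Component impedances:
  R: Z = R = 1010 Ω
  C: Z = 1/(jωC) = -j/(ω·C) = 0 - j26.17 Ω
Step 3 — Series combination: Z_total = R + C = 1010 - j26.17 Ω = 1010∠-1.5° Ω.
Step 4 — Source phasor: V = 5.57∠-30.0° V = 4.824 - j2.785 V.
Step 5 — Current: I = V / Z = 0.004844 - j0.002632 A = 0.005513∠-28.5° A.
Step 6 — Complex power: S = V·I* = 0.0307 - j0.0007954 VA.
Step 7 — Real power: P = Re(S) = 0.0307 W.
Step 8 — Reactive power: Q = Im(S) = -0.0007954 VAR.
Step 9 — Apparent power: |S| = 0.03071 VA.
Step 10 — Power factor: PF = P/|S| = 0.9997 (leading).

(a) P = 0.0307 W  (b) Q = -0.0007954 VAR  (c) S = 0.03071 VA  (d) PF = 0.9997 (leading)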